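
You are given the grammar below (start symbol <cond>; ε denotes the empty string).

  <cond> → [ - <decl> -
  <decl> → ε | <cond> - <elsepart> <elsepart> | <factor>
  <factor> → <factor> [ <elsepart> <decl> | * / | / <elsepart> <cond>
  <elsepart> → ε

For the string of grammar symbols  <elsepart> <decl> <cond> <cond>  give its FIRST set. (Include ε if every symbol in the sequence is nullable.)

{ *, /, [ }

Add FIRST(<elsepart>)\{ε} = {  }; <elsepart> is nullable, continue.
Add FIRST(<decl>)\{ε} = { *, /, [ }; <decl> is nullable, continue.
Add FIRST(<cond>) = { [ }; <cond> is not nullable, stop.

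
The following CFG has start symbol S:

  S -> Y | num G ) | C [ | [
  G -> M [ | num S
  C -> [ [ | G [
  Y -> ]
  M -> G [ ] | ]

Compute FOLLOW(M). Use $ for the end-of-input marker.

In G -> M [: add FIRST([) = { [ }.
Union: FOLLOW(M) = { [ }.

{ [ }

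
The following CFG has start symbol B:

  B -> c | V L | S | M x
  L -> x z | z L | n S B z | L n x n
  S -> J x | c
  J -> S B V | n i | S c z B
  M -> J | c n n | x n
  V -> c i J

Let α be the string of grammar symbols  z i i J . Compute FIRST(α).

{ z }

z is a terminal; add {z} and stop.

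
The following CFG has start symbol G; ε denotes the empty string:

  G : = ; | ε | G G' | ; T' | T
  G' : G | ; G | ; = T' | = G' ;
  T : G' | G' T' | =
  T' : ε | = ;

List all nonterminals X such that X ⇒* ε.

Directly nullable (have an ε-production): G, T'.
G' : G with every symbol nullable, so G' is nullable.
T : G' with every symbol nullable, so T is nullable.

{ G, G', T, T' }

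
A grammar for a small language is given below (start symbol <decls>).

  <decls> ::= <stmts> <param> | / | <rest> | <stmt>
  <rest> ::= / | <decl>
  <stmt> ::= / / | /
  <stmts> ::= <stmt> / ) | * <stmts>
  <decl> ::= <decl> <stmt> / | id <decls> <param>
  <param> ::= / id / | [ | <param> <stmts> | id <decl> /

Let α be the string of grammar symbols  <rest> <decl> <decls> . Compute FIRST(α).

Add FIRST(<rest>) = { /, id }; <rest> is not nullable, stop.

{ /, id }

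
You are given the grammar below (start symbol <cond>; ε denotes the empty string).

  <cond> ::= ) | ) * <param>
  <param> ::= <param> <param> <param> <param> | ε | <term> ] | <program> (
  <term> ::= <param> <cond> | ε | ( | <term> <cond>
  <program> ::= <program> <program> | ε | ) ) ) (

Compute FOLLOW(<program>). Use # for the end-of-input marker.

In <param> ::= <program> (: add FIRST(() = { ( }.
In <program> ::= <program> <program>: add FIRST(<program>)\{ε} = { ) }.
  Since <program> is nullable, also add FOLLOW(<program>) = { (, ) }.
In <program> ::= <program> <program>: <program> is at the end, add FOLLOW(<program>) = { (, ) }.
Union: FOLLOW(<program>) = { (, ) }.

{ (, ) }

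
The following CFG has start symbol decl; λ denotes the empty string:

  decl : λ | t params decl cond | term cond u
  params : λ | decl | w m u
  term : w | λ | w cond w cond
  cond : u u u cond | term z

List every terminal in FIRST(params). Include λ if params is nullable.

{ t, u, w, z, λ }

params : λ contributes λ.
From params : decl: add FIRST(decl) = { t, u, w, z, λ } (including λ since decl is nullable).
params : w m u contributes {w}.
Union: FIRST(params) = { t, u, w, z, λ }.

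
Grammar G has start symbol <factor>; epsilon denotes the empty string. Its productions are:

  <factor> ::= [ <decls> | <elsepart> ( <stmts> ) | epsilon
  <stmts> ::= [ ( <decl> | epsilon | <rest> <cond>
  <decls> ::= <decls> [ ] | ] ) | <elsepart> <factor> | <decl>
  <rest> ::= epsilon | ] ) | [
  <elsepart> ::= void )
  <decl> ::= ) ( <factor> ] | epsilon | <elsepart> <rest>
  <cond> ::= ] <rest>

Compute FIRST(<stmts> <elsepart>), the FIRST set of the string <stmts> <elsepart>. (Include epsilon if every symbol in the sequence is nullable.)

Add FIRST(<stmts>)\{epsilon} = { [, ] }; <stmts> is nullable, continue.
Add FIRST(<elsepart>) = { void }; <elsepart> is not nullable, stop.

{ [, ], void }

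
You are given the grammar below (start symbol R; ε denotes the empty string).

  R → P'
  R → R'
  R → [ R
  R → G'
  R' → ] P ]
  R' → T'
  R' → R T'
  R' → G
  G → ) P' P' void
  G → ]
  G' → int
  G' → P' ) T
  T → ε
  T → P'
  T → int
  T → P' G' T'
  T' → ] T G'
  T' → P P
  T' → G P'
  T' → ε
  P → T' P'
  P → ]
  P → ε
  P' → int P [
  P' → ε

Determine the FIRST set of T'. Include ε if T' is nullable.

{ ), ], int, ε }

T' → ] T G' contributes {]}.
From T' → P P: P, P nullable, take FIRST(P) ∪ FIRST(P) = { ), ], int }; also ε since the whole RHS is nullable.
From T' → G P': add FIRST(G) = { ), ] }.
T' → ε contributes ε.
Union: FIRST(T') = { ), ], int, ε }.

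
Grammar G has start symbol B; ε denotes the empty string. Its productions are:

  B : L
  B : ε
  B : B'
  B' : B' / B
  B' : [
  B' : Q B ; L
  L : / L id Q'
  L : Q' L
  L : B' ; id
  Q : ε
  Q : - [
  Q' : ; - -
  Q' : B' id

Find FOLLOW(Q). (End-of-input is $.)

In B' : Q B ; L: add FIRST(B ; L) = { -, /, ;, [ }.
Union: FOLLOW(Q) = { -, /, ;, [ }.

{ -, /, ;, [ }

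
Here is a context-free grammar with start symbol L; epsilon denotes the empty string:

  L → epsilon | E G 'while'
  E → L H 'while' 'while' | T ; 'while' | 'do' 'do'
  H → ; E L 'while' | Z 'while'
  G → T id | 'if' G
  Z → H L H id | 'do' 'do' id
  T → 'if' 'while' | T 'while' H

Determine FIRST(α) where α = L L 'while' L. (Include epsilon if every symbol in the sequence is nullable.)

{ 'do', 'if', 'while', ; }

Add FIRST(L)\{epsilon} = { 'do', 'if', ; }; L is nullable, continue.
Add FIRST(L)\{epsilon} = { 'do', 'if', ; }; L is nullable, continue.
'while' is a terminal; add {'while'} and stop.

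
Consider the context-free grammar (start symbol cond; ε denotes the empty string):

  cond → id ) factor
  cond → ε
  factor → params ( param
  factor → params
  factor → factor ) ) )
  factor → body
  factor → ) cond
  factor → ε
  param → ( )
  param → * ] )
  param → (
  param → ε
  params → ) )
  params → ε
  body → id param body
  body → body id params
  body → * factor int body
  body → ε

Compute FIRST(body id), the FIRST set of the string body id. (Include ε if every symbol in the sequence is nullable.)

{ *, id }

Add FIRST(body)\{ε} = { *, id }; body is nullable, continue.
id is a terminal; add {id} and stop.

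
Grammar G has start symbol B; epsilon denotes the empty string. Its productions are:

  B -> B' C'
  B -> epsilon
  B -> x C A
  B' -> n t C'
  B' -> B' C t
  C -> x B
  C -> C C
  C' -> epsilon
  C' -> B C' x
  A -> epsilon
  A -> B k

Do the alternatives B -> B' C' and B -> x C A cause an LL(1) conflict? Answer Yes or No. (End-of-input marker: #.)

No

FIRST(B' C') = { n } and FIRST(x C A) = { x }.
The FIRST sets are disjoint and neither alternative is nullable — no conflict.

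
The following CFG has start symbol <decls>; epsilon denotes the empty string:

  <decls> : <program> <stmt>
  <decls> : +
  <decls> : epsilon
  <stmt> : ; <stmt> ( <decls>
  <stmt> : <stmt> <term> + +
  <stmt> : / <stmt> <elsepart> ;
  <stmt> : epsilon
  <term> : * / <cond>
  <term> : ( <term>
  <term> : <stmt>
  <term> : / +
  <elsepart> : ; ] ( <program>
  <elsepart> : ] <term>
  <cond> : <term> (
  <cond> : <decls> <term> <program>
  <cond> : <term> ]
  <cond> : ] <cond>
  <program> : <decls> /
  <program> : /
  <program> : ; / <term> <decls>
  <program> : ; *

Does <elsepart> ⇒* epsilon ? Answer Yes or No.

Nullable nonterminals: <decls>, <stmt>, <term>.
No production of <elsepart> has an RHS whose symbols are all nullable, so <elsepart> is not nullable.

No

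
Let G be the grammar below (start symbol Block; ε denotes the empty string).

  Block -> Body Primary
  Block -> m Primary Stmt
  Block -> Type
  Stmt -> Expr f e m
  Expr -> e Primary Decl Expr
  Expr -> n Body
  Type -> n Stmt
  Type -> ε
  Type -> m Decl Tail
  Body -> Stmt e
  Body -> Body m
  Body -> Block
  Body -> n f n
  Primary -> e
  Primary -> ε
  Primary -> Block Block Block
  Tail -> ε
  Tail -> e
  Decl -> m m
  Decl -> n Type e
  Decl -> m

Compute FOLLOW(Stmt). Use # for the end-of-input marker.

In Block -> m Primary Stmt: Stmt is at the end, add FOLLOW(Block) = { #, e, f, m, n }.
In Type -> n Stmt: Stmt is at the end, add FOLLOW(Type) = { #, e, f, m, n }.
In Body -> Stmt e: add FIRST(e) = { e }.
Union: FOLLOW(Stmt) = { #, e, f, m, n }.

{ #, e, f, m, n }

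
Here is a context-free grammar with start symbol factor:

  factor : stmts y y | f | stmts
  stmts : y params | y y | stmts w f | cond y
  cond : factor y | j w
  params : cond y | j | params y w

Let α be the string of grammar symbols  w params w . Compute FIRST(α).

w is a terminal; add {w} and stop.

{ w }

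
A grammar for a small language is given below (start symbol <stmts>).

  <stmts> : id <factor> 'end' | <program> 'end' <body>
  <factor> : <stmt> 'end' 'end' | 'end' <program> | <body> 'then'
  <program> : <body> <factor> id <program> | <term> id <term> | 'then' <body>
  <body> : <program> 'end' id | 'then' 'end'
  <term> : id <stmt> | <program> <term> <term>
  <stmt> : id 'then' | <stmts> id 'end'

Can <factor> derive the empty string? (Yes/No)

No nonterminal in this grammar is nullable.
No production of <factor> has an RHS whose symbols are all nullable, so <factor> is not nullable.

No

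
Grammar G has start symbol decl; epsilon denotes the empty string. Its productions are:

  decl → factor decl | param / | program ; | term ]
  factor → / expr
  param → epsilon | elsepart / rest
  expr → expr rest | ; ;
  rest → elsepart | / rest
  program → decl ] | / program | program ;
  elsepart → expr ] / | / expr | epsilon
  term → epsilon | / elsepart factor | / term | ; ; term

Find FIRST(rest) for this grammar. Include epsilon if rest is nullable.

From rest → elsepart: add FIRST(elsepart) = { /, ;, epsilon } (including epsilon since elsepart is nullable).
rest → / rest contributes {/}.
Union: FIRST(rest) = { /, ;, epsilon }.

{ /, ;, epsilon }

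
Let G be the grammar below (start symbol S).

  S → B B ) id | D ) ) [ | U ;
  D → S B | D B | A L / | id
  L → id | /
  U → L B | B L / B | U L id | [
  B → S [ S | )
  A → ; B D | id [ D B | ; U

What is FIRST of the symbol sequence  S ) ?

Add FIRST(S) = { ), /, ;, [, id }; S is not nullable, stop.

{ ), /, ;, [, id }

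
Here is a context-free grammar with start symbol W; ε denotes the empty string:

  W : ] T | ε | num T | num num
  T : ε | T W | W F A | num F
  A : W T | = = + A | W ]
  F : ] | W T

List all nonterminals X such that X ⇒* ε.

{ A, F, T, W }

Directly nullable (have an ε-production): W, T.
F : W T with every symbol nullable, so F is nullable.
A : W T with every symbol nullable, so A is nullable.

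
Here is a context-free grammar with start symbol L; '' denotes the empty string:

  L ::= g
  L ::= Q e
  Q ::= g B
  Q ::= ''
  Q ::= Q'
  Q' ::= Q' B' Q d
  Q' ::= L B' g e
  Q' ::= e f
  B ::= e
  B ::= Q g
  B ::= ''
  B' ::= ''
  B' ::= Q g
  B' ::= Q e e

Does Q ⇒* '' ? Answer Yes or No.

Q has an ''-production, so Q ⇒ ''.

Yes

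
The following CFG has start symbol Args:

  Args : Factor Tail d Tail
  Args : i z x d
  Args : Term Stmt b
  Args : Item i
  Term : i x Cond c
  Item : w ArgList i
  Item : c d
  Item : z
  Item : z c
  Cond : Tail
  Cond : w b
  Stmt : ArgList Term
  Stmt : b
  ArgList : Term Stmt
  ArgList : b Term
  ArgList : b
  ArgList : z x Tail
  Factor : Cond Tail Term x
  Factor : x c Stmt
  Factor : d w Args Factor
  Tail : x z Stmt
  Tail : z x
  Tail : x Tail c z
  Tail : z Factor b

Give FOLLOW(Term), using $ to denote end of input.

{ $, b, c, d, i, w, x, z }

In Args : Term Stmt b: add FIRST(Stmt b) = { b, i, z }.
In Stmt : ArgList Term: Term is at the end, add FOLLOW(Stmt) = { $, b, c, d, i, w, x, z }.
In ArgList : Term Stmt: add FIRST(Stmt) = { b, i, z }.
In ArgList : b Term: Term is at the end, add FOLLOW(ArgList) = { i }.
In Factor : Cond Tail Term x: add FIRST(x) = { x }.
Union: FOLLOW(Term) = { $, b, c, d, i, w, x, z }.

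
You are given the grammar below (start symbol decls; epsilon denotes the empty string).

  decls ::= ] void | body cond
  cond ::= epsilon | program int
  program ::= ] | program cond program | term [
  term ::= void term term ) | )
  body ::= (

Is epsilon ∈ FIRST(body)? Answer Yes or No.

No

Nullable nonterminals: cond.
No production of body has an RHS whose symbols are all nullable, so body is not nullable.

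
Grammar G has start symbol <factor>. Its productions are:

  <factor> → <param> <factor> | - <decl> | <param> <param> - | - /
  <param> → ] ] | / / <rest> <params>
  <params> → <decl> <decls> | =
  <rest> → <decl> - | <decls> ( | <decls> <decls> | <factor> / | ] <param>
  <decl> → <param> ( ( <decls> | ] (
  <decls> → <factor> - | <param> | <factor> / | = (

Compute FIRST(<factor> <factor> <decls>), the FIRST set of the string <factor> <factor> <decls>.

{ -, /, ] }

Add FIRST(<factor>) = { -, /, ] }; <factor> is not nullable, stop.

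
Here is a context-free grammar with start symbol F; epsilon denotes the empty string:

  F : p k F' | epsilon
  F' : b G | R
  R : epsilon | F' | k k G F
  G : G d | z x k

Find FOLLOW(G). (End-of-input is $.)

{ $, d, p }

In F' : b G: G is at the end, add FOLLOW(F') = { $ }.
In R : k k G F: add FIRST(F)\{epsilon} = { p }.
  Since F is nullable, also add FOLLOW(R) = { $ }.
In G : G d: add FIRST(d) = { d }.
Union: FOLLOW(G) = { $, d, p }.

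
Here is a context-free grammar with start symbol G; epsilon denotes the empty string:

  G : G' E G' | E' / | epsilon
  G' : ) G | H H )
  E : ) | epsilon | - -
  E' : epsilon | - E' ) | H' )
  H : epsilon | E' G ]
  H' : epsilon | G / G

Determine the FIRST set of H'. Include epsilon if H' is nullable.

H' : epsilon contributes epsilon.
From H' : G / G: G nullable, take FIRST(G) ∪ {/} = { ), -, /, ] }.
Union: FIRST(H') = { ), -, /, ], epsilon }.

{ ), -, /, ], epsilon }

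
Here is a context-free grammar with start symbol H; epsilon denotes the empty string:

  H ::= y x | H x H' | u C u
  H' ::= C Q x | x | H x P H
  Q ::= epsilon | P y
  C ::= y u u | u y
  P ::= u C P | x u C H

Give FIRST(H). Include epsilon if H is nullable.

{ u, y }

H ::= y x contributes {y}.
From H ::= H x H': add FIRST(H) = { u, y }.
H ::= u C u contributes {u}.
Union: FIRST(H) = { u, y }.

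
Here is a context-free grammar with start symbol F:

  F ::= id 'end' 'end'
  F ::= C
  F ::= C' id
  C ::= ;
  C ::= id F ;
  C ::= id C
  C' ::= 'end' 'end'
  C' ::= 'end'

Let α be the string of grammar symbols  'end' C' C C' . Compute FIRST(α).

'end' is a terminal; add {'end'} and stop.

{ 'end' }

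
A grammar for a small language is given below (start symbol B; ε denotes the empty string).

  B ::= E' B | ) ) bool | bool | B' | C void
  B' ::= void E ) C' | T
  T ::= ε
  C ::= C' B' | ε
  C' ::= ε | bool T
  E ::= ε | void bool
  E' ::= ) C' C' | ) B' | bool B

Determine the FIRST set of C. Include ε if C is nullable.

{ bool, void, ε }

From C ::= C' B': C', B' nullable, take FIRST(C') ∪ FIRST(B') = { bool, void }; also ε since the whole RHS is nullable.
C ::= ε contributes ε.
Union: FIRST(C) = { bool, void, ε }.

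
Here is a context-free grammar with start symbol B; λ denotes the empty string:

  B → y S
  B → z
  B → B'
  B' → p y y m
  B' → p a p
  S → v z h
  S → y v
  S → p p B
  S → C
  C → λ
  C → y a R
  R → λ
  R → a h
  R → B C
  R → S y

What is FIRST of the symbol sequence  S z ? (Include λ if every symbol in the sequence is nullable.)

{ p, v, y, z }

Add FIRST(S)\{λ} = { p, v, y }; S is nullable, continue.
z is a terminal; add {z} and stop.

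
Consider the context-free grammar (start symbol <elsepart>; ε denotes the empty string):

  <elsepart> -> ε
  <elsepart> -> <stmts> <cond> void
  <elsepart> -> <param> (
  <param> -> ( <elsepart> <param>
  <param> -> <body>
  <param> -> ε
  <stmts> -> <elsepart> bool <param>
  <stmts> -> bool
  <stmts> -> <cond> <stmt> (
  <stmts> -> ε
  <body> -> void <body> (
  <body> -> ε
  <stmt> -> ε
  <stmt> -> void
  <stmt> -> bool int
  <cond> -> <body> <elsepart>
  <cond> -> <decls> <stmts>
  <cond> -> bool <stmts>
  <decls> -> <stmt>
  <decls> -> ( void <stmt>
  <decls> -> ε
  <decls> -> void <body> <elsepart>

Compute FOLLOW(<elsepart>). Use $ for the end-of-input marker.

<elsepart> is the start symbol, so $ ∈ FOLLOW(<elsepart>).
In <param> -> ( <elsepart> <param>: add FIRST(<param>)\{ε} = { (, void }.
  Since <param> is nullable, also add FOLLOW(<param>) = { (, bool, void }.
In <stmts> -> <elsepart> bool <param>: add FIRST(bool <param>) = { bool }.
In <cond> -> <body> <elsepart>: <elsepart> is at the end, add FOLLOW(<cond>) = { (, bool, void }.
In <decls> -> void <body> <elsepart>: <elsepart> is at the end, add FOLLOW(<decls>) = { (, bool, void }.
Union: FOLLOW(<elsepart>) = { $, (, bool, void }.

{ $, (, bool, void }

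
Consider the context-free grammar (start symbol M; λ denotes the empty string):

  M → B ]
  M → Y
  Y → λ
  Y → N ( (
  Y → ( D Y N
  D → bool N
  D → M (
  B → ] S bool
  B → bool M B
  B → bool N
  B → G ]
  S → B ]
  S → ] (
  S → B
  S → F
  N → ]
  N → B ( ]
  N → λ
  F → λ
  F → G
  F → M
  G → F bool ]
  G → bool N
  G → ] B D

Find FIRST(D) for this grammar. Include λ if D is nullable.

{ (, ], bool }

D → bool N contributes {bool}.
From D → M (: M nullable, take FIRST(M) ∪ {(} = { (, ], bool }.
Union: FIRST(D) = { (, ], bool }.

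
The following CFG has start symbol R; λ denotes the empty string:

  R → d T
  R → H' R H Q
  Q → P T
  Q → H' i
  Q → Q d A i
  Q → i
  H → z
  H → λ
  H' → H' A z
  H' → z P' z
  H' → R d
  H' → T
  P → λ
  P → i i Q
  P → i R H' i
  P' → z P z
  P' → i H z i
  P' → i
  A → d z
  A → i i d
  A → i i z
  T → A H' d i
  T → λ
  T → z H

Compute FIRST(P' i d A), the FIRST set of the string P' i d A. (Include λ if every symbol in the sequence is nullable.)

Add FIRST(P') = { i, z }; P' is not nullable, stop.

{ i, z }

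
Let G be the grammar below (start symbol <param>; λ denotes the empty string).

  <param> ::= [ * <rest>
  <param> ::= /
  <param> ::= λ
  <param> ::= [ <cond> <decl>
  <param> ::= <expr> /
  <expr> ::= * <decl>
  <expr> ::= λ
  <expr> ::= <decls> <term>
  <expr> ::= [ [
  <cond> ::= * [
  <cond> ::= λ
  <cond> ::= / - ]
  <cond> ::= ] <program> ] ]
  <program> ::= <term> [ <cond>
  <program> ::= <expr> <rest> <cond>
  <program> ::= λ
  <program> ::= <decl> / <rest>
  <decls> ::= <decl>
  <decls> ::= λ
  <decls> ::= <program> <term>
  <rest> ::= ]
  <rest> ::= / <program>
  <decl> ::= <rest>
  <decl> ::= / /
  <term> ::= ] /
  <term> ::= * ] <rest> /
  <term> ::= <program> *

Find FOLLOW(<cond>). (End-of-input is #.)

In <param> ::= [ <cond> <decl>: add FIRST(<decl>) = { /, ] }.
In <program> ::= <term> [ <cond>: <cond> is at the end, add FOLLOW(<program>) = { #, *, /, [, ] }.
In <program> ::= <expr> <rest> <cond>: <cond> is at the end, add FOLLOW(<program>) = { #, *, /, [, ] }.
Union: FOLLOW(<cond>) = { #, *, /, [, ] }.

{ #, *, /, [, ] }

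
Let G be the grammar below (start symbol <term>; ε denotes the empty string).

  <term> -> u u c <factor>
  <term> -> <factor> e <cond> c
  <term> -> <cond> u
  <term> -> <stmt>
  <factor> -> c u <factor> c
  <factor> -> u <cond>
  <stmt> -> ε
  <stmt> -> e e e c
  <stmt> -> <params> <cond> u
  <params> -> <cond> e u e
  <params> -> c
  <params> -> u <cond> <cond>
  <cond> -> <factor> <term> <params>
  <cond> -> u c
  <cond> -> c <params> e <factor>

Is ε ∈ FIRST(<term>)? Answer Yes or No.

Yes

<term> -> <stmt> and each of <stmt> is nullable, so <term> ⇒* ε.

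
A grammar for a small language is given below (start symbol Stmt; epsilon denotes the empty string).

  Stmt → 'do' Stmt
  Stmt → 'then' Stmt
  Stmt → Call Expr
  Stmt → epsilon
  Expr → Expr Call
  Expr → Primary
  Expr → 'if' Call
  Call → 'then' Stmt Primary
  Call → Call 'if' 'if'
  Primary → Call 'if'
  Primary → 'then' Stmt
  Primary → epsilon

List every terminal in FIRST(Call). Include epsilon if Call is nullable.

{ 'then' }

Call → 'then' Stmt Primary contributes {'then'}.
From Call → Call 'if' 'if': add FIRST(Call) = { 'then' }.
Union: FIRST(Call) = { 'then' }.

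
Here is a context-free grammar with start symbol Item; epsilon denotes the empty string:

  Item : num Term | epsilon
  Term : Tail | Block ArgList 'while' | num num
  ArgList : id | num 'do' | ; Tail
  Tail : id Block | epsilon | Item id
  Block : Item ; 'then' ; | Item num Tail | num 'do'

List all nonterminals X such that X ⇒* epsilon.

Directly nullable (have an epsilon-production): Item, Tail.
Term : Tail with every symbol nullable, so Term is nullable.
No other nonterminal has a production whose RHS symbols are all nullable.

{ Item, Tail, Term }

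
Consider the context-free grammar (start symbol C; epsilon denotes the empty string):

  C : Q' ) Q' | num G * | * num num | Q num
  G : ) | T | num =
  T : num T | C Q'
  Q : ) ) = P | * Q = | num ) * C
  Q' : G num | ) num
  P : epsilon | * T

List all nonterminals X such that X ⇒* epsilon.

{ P }

Directly nullable (have an epsilon-production): P.
No other nonterminal has a production whose RHS symbols are all nullable.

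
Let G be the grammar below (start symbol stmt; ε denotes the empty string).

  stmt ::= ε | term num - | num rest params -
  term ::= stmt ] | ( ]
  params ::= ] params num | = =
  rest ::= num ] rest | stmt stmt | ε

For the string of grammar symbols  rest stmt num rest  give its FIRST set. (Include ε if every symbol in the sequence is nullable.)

{ (, ], num }

Add FIRST(rest)\{ε} = { (, ], num }; rest is nullable, continue.
Add FIRST(stmt)\{ε} = { (, ], num }; stmt is nullable, continue.
num is a terminal; add {num} and stop.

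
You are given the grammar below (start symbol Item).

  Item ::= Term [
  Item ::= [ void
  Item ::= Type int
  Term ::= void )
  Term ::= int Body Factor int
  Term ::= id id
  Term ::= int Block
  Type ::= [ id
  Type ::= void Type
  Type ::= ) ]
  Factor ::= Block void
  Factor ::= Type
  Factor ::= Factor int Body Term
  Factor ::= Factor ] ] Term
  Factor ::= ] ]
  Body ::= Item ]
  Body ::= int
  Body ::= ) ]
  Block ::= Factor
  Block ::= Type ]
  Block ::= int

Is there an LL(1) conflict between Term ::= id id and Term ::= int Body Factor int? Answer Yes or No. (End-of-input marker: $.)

FIRST(id id) = { id } and FIRST(int Body Factor int) = { int }.
The FIRST sets are disjoint and neither alternative is nullable — no conflict.

No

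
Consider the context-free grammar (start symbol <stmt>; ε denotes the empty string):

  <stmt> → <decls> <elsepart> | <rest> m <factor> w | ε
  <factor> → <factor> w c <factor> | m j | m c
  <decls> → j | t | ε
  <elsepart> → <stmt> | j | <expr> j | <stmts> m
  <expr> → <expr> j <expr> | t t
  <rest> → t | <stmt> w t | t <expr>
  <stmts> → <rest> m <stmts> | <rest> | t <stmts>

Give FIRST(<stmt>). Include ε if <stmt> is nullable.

{ j, t, w, ε }

From <stmt> → <decls> <elsepart>: <decls>, <elsepart> nullable, take FIRST(<decls>) ∪ FIRST(<elsepart>) = { j, t, w }; also ε since the whole RHS is nullable.
From <stmt> → <rest> m <factor> w: add FIRST(<rest>) = { j, t, w }.
<stmt> → ε contributes ε.
Union: FIRST(<stmt>) = { j, t, w, ε }.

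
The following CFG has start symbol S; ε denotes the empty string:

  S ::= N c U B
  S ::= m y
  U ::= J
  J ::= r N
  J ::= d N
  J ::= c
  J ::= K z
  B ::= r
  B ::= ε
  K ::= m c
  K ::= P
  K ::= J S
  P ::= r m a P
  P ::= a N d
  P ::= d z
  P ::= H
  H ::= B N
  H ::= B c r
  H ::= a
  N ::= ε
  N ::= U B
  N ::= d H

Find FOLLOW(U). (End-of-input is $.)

{ $, a, c, d, m, r, z }

In S ::= N c U B: add FIRST(B)\{ε} = { r }.
  Since B is nullable, also add FOLLOW(S) = { $, z }.
In N ::= U B: add FIRST(B)\{ε} = { r }.
  Since B is nullable, also add FOLLOW(N) = { $, a, c, d, m, r, z }.
Union: FOLLOW(U) = { $, a, c, d, m, r, z }.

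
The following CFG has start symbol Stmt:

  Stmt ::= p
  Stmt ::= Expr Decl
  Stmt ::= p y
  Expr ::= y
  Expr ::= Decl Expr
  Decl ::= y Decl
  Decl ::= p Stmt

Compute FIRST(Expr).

Expr ::= y contributes {y}.
From Expr ::= Decl Expr: add FIRST(Decl) = { p, y }.
Union: FIRST(Expr) = { p, y }.

{ p, y }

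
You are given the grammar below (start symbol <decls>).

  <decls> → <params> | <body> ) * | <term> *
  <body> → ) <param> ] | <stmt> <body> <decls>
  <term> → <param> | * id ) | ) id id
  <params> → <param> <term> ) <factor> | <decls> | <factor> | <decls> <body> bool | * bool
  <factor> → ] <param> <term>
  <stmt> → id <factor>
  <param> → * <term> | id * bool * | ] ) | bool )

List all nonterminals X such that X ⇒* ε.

{ } (none)

No nonterminal has an empty production or an RHS whose symbols are all nullable.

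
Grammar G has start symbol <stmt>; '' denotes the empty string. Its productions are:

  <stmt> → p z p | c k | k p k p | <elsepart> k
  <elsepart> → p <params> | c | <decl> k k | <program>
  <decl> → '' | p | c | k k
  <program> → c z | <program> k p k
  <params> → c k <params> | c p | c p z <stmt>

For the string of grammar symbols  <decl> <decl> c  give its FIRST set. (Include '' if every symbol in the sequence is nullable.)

Add FIRST(<decl>)\{''} = { c, k, p }; <decl> is nullable, continue.
Add FIRST(<decl>)\{''} = { c, k, p }; <decl> is nullable, continue.
c is a terminal; add {c} and stop.

{ c, k, p }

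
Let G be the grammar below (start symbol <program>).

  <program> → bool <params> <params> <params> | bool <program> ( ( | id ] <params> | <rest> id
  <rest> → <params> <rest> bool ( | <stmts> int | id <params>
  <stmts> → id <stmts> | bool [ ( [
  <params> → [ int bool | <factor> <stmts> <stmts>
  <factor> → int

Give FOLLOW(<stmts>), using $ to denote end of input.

In <rest> → <stmts> int: add FIRST(int) = { int }.
In <stmts> → id <stmts>: <stmts> is at the end, add FOLLOW(<stmts>) = { $, (, [, bool, id, int }.
In <params> → <factor> <stmts> <stmts>: add FIRST(<stmts>) = { bool, id }.
In <params> → <factor> <stmts> <stmts>: <stmts> is at the end, add FOLLOW(<params>) = { $, (, [, bool, id, int }.
Union: FOLLOW(<stmts>) = { $, (, [, bool, id, int }.

{ $, (, [, bool, id, int }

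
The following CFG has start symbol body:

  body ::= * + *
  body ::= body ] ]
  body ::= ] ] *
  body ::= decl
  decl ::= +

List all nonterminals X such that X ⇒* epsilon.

No nonterminal has an empty production or an RHS whose symbols are all nullable.

{ } (none)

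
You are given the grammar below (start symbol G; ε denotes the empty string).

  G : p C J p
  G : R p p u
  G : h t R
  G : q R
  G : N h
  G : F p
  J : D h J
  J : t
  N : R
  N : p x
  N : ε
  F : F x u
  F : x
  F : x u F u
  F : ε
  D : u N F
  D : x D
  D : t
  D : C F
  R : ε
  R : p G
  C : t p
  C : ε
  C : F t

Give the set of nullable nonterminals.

Directly nullable (have an ε-production): N, F, R, C.
D : C F with every symbol nullable, so D is nullable.
No other nonterminal has a production whose RHS symbols are all nullable.

{ C, D, F, N, R }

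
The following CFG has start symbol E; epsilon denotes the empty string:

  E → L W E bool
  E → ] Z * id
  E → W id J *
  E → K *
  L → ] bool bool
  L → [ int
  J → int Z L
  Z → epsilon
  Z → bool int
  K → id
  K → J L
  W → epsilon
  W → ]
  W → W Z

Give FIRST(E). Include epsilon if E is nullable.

{ [, ], bool, id, int }

From E → L W E bool: add FIRST(L) = { [, ] }.
E → ] Z * id contributes {]}.
From E → W id J *: W nullable, take FIRST(W) ∪ {id} = { ], bool, id }.
From E → K *: add FIRST(K) = { id, int }.
Union: FIRST(E) = { [, ], bool, id, int }.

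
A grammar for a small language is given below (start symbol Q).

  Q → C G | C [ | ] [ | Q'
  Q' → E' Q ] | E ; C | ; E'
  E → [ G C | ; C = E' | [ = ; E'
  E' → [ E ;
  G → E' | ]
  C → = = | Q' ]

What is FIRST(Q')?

From Q' → E' Q ]: add FIRST(E') = { [ }.
From Q' → E ; C: add FIRST(E) = { ;, [ }.
Q' → ; E' contributes {;}.
Union: FIRST(Q') = { ;, [ }.

{ ;, [ }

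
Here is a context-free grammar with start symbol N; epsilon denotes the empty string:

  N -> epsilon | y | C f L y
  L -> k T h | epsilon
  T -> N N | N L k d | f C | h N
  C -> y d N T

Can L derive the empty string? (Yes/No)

Yes

L has an epsilon-production, so L ⇒ epsilon.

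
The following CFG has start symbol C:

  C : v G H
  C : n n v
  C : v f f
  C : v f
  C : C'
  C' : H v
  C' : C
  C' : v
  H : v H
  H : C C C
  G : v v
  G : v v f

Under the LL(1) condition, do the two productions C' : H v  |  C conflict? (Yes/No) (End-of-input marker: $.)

Yes

FIRST(H v) = { n, v } and FIRST(C) = { n, v }.
Both contain n, so the two alternatives are not disjoint — LL(1) conflict.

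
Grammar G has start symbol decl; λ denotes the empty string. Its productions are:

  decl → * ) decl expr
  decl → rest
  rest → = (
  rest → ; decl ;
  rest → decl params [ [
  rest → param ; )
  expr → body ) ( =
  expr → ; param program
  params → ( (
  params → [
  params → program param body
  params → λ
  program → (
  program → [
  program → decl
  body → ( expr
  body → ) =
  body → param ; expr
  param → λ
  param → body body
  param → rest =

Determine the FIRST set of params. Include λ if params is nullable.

params → ( ( contributes {(}.
params → [ contributes {[}.
From params → program param body: add FIRST(program) = { (, ), *, ;, =, [ }.
params → λ contributes λ.
Union: FIRST(params) = { (, ), *, ;, =, [, λ }.

{ (, ), *, ;, =, [, λ }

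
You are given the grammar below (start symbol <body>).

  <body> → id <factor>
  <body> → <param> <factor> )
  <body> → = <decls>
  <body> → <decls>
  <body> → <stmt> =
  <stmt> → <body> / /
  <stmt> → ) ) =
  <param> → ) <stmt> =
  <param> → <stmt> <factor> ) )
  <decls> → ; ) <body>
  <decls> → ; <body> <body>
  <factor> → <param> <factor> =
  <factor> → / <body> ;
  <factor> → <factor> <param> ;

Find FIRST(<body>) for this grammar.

{ ), ;, =, id }

<body> → id <factor> contributes {id}.
From <body> → <param> <factor> ): add FIRST(<param>) = { ), ;, =, id }.
<body> → = <decls> contributes {=}.
From <body> → <decls>: add FIRST(<decls>) = { ; }.
From <body> → <stmt> =: add FIRST(<stmt>) = { ), ;, =, id }.
Union: FIRST(<body>) = { ), ;, =, id }.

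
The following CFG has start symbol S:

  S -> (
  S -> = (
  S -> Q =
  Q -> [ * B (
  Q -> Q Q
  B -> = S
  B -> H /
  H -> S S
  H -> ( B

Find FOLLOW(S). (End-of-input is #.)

S is the start symbol, so # ∈ FOLLOW(S).
In B -> = S: S is at the end, add FOLLOW(B) = { (, / }.
In H -> S S: add FIRST(S) = { (, =, [ }.
In H -> S S: S is at the end, add FOLLOW(H) = { / }.
Union: FOLLOW(S) = { #, (, /, =, [ }.

{ #, (, /, =, [ }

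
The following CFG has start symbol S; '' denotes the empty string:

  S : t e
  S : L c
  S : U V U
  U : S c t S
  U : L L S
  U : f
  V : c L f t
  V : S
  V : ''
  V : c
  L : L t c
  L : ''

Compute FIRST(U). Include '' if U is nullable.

From U : S c t S: add FIRST(S) = { c, f, t }.
From U : L L S: L, L nullable, take FIRST(L) ∪ FIRST(L) ∪ FIRST(S) = { c, f, t }.
U : f contributes {f}.
Union: FIRST(U) = { c, f, t }.

{ c, f, t }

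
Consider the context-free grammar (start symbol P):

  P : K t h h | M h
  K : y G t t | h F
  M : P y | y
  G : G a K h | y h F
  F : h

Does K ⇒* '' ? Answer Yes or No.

No nonterminal in this grammar is nullable.
No production of K has an RHS whose symbols are all nullable, so K is not nullable.

No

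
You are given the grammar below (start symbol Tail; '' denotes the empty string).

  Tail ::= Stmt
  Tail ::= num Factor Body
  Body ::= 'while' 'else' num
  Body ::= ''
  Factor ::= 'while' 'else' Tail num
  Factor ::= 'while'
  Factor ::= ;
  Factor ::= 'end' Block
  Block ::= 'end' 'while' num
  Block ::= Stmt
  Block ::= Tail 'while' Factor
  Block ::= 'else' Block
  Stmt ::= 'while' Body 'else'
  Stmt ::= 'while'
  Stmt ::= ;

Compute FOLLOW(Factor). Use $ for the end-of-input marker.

In Tail ::= num Factor Body: add FIRST(Body)\{''} = { 'while' }.
  Since Body is nullable, also add FOLLOW(Tail) = { $, 'while', num }.
In Block ::= Tail 'while' Factor: Factor is at the end, add FOLLOW(Block) = { $, 'while', num }.
Union: FOLLOW(Factor) = { $, 'while', num }.

{ $, 'while', num }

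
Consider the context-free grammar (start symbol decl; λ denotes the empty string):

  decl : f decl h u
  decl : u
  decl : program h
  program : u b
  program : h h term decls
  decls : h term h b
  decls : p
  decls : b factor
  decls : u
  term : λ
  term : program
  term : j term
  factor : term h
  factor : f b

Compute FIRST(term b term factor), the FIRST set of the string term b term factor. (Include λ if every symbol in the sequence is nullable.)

Add FIRST(term)\{λ} = { h, j, u }; term is nullable, continue.
b is a terminal; add {b} and stop.

{ b, h, j, u }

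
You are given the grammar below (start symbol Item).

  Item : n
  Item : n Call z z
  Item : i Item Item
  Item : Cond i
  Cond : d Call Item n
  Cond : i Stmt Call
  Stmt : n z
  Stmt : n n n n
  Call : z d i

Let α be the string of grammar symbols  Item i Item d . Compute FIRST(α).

Add FIRST(Item) = { d, i, n }; Item is not nullable, stop.

{ d, i, n }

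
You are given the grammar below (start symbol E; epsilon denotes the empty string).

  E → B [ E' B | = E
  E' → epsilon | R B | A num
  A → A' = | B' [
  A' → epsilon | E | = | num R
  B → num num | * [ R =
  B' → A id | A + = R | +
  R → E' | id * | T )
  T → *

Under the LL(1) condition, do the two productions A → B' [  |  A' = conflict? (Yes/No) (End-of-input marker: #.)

FIRST(B' [) = { *, +, =, num } and FIRST(A' =) = { *, =, num }.
Both contain *, so the two alternatives are not disjoint — LL(1) conflict.

Yes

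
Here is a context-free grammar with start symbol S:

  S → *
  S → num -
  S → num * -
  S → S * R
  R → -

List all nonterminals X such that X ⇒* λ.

{ } (none)

No nonterminal has an empty production or an RHS whose symbols are all nullable.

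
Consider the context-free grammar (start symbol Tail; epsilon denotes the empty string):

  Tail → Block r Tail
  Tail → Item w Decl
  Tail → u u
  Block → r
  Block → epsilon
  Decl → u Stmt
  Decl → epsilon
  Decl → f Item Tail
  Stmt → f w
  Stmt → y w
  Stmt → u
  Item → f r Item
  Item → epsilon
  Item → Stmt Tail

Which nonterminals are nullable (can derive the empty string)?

{ Block, Decl, Item }

Directly nullable (have an epsilon-production): Block, Decl, Item.
No other nonterminal has a production whose RHS symbols are all nullable.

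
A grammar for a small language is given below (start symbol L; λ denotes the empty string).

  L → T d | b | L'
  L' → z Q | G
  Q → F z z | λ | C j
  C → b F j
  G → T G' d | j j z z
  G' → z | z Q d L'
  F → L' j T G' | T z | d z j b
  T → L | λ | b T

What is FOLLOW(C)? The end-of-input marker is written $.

{ j }

In Q → C j: add FIRST(j) = { j }.
Union: FOLLOW(C) = { j }.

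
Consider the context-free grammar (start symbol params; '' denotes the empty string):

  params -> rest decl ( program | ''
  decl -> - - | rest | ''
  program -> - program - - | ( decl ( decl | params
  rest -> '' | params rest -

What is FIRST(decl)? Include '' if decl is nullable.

{ (, -, '' }

decl -> - - contributes {-}.
From decl -> rest: add FIRST(rest) = { (, -, '' } (including '' since rest is nullable).
decl -> '' contributes ''.
Union: FIRST(decl) = { (, -, '' }.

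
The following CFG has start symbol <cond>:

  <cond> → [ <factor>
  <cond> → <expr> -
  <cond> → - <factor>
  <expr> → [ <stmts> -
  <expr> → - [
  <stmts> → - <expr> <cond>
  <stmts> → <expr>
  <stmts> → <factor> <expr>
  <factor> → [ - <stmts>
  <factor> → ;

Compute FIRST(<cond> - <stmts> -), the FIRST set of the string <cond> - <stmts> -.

{ -, [ }

Add FIRST(<cond>) = { -, [ }; <cond> is not nullable, stop.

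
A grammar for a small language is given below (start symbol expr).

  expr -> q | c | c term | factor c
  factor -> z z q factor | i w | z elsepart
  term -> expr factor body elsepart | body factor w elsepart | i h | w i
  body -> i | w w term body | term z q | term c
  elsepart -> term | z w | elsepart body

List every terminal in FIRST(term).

From term -> expr factor body elsepart: add FIRST(expr) = { c, i, q, z }.
From term -> body factor w elsepart: add FIRST(body) = { c, i, q, w, z }.
term -> i h contributes {i}.
term -> w i contributes {w}.
Union: FIRST(term) = { c, i, q, w, z }.

{ c, i, q, w, z }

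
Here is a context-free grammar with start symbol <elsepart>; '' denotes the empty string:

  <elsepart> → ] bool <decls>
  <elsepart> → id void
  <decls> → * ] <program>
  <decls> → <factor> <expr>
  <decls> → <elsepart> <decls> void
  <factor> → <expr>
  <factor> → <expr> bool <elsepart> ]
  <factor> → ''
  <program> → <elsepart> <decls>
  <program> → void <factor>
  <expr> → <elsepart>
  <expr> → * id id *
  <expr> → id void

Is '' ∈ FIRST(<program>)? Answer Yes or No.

Nullable nonterminals: <factor>.
No production of <program> has an RHS whose symbols are all nullable, so <program> is not nullable.

No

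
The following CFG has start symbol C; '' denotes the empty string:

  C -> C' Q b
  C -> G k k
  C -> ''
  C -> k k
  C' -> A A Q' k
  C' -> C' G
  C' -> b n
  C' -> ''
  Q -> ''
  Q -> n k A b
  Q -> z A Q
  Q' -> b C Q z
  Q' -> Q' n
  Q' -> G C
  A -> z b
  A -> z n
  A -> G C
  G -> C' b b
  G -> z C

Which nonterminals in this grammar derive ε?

{ C, C', Q }

Directly nullable (have an ''-production): C, C', Q.
No other nonterminal has a production whose RHS symbols are all nullable.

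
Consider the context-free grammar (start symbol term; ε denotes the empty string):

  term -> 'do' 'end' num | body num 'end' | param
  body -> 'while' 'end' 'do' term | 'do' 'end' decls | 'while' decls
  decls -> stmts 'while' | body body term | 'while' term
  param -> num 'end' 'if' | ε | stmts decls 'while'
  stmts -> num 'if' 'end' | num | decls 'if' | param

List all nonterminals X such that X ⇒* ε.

{ param, stmts, term }

Directly nullable (have an ε-production): param.
stmts -> param with every symbol nullable, so stmts is nullable.
term -> param with every symbol nullable, so term is nullable.
No other nonterminal has a production whose RHS symbols are all nullable.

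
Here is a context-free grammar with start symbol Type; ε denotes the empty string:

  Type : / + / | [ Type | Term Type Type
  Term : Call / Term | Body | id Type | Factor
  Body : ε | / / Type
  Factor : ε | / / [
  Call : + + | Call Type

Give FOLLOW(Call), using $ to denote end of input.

In Term : Call / Term: add FIRST(/ Term) = { / }.
In Call : Call Type: add FIRST(Type) = { +, /, [, id }.
Union: FOLLOW(Call) = { +, /, [, id }.

{ +, /, [, id }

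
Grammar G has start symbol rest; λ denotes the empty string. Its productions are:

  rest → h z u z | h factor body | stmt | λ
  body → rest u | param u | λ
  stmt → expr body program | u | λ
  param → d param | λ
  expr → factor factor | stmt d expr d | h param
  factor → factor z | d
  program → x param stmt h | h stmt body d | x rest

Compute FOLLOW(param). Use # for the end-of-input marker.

In body → param u: add FIRST(u) = { u }.
In param → d param: param is at the end, add FOLLOW(param) = { d, h, u, x }.
In expr → h param: param is at the end, add FOLLOW(expr) = { d, h, u, x }.
In program → x param stmt h: add FIRST(stmt h) = { d, h, u }.
Union: FOLLOW(param) = { d, h, u, x }.

{ d, h, u, x }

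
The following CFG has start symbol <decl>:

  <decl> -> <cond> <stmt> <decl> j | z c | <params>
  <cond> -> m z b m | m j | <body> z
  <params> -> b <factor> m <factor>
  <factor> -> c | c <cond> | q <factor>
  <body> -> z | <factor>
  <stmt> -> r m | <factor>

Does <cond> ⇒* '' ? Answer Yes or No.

No

No nonterminal in this grammar is nullable.
No production of <cond> has an RHS whose symbols are all nullable, so <cond> is not nullable.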